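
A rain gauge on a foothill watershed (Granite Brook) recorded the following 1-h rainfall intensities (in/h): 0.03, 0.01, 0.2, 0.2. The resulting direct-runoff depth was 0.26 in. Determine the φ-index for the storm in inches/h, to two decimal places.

φ ≈ 0.07 in/h

Only the 2 blocks with intensity above φ contribute runoff: 0.2, 0.2 in/h.
Σ(I−φ)·Δt = d  ⇒  (0.2+0.2 − 2φ)·1 = 0.26
φ = (0.4000 − 0.26/1) / 2 = 0.07 in/h.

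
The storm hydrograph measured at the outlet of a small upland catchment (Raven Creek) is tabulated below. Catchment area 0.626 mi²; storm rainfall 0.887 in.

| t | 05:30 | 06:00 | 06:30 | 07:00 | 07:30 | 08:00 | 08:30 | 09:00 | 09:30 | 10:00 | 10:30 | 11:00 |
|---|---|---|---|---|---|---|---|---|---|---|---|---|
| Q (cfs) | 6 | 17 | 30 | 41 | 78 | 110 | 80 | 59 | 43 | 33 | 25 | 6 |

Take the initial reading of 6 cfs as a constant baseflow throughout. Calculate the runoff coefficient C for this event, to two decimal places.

ΣQ_DR = 456.0 cfs; V = ΣQ_DR·Δt = 8.208 × 10^5 ft³.
Runoff depth d = V / A = 0.5644 in.
C = d / P = 0.5644 / 0.887 = 0.64.

C ≈ 0.64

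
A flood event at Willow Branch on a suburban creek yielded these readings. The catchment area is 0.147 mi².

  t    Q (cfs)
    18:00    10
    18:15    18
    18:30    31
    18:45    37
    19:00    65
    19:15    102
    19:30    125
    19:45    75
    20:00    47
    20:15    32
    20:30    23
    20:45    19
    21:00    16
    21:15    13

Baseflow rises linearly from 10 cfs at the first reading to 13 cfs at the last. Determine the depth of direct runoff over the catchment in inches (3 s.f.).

Direct runoff: 0.00, 7.77, 20.54, 26.31, 54.08, 90.85, 113.62, 63.38, 35.15, 19.92, 10.69, 6.46, 3.23, 0.00 cfs; ΣQ_DR = 452.0 cfs.
V = ΣQ_DR · Δt = 452.0 × 900 s = 4.068 × 10^5 ft³.
Over A = 0.147 mi², depth = V / A = 1.19 in.

d ≈ 1.19 in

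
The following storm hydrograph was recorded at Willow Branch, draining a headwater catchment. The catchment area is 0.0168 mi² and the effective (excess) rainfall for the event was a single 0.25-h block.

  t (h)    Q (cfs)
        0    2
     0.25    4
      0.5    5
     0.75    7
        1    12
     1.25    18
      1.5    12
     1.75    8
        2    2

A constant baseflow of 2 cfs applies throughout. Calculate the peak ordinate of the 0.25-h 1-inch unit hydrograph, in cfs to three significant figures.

Direct runoff: 0.0, 2.0, 3.0, 5.0, 10.0, 16.0, 10.0, 6.0, 0.0 cfs; ΣQ_DR = 52.00 cfs, peak = 16.0 cfs.
Runoff depth d = ΣQ_DR·Δt / A = 52.00 × 900 / (0.0168 mi²) = 1.199 in.
The 1-inch UH is the DRH scaled by (1 in)/d, so U_p = 16.0 × 1/1.199 = 13.3 cfs.

U_p ≈ 13.3 cfs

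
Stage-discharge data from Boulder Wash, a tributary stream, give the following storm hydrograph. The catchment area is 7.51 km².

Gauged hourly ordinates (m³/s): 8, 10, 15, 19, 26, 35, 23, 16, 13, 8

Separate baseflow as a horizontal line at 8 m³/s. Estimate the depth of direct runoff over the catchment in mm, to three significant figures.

d ≈ 44.6 mm

Direct runoff: 0.0, 2.0, 7.0, 11.0, 18.0, 27.0, 15.0, 8.0, 5.0, 0.0 m³/s; ΣQ_DR = 93.00 m³/s.
V = ΣQ_DR · Δt = 93.00 × 3600 s = 3.348 × 10^5 m³.
Over A = 7.51 km², depth = V / A = 44.6 mm.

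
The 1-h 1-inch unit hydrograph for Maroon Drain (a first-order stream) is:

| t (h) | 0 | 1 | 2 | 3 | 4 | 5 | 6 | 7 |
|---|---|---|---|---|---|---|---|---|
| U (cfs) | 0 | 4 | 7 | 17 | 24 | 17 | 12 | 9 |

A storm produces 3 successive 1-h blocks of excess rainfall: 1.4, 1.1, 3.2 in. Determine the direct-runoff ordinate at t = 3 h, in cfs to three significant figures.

By discrete convolution, Q_j = Σ (P_i / 1 in) · U_{j−i}.
At t = 3 h (j=3): Q = (1.4/1)·17 + (1.1/1)·7 + (3.2/1)·4 = 44.3 cfs.

Q ≈ 44.3 cfs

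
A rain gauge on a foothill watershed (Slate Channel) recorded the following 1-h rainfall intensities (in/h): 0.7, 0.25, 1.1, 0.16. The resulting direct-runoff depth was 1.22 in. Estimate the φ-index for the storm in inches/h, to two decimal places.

Only the 2 blocks with intensity above φ contribute runoff: 0.7, 1.1 in/h.
Σ(I−φ)·Δt = d  ⇒  (0.7+1.1 − 2φ)·1 = 1.22
φ = (1.800 − 1.22/1) / 2 = 0.29 in/h.

φ ≈ 0.29 in/h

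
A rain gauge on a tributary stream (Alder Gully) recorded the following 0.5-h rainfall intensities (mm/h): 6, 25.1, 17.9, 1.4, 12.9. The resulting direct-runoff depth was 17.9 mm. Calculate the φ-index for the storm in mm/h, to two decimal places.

φ ≈ 6.70 mm/h

Only the 3 blocks with intensity above φ contribute runoff: 25.1, 17.9, 12.9 mm/h.
Σ(I−φ)·Δt = d  ⇒  (25.1+17.9+12.9 − 3φ)·0.5 = 17.9
φ = (55.90 − 17.9/0.5) / 3 = 6.70 mm/h.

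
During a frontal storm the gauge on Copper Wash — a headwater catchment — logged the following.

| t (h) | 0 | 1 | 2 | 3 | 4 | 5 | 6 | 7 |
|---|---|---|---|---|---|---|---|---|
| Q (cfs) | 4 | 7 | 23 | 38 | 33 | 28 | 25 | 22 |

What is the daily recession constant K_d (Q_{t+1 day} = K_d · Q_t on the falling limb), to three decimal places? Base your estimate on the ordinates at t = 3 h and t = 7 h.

K_d ≈ 0.038

Between t = 3 h and t = 7 h the flow falls from 38 to 22 cfs over 4×1 h = 4 h.
Per-interval ratio K = (22/38)^(1/4) = 0.8723; K_d = K^(24/1) = 0.038.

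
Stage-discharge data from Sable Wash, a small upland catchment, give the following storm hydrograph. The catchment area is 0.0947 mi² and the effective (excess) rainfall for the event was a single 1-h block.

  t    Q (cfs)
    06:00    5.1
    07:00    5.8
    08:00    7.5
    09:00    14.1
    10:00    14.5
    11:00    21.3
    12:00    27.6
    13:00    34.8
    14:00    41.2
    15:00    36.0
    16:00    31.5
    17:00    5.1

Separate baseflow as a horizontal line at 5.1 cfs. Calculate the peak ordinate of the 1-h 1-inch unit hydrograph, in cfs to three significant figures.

U_p ≈ 12.0 cfs

Direct runoff: 0.0, 0.7, 2.4, 9.0, 9.4, 16.2, 22.5, 29.7, 36.1, 30.9, 26.4, 0.0 cfs; ΣQ_DR = 183.3 cfs, peak = 36.1 cfs.
Runoff depth d = ΣQ_DR·Δt / A = 183.3 × 3600 / (0.0947 mi²) = 2.999 in.
The 1-inch UH is the DRH scaled by (1 in)/d, so U_p = 36.1 × 1/2.999 = 12.0 cfs.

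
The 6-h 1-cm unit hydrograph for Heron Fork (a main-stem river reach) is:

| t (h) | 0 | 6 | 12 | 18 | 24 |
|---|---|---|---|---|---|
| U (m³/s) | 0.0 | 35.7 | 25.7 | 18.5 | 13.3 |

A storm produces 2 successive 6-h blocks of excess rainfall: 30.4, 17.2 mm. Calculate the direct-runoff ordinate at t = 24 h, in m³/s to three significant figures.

Q ≈ 72.3 m³/s

By discrete convolution, Q_j = Σ (P_i / 10 mm) · U_{j−i}.
At t = 24 h (j=4): Q = (30.4/10)·13.3 + (17.2/10)·18.5 = 72.3 m³/s.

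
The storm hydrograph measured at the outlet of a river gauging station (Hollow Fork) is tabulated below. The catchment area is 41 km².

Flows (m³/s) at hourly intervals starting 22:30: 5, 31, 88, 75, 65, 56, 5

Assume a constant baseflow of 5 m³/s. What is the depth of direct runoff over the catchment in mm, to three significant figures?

Direct runoff: 0.0, 26.0, 83.0, 70.0, 60.0, 51.0, 0.0 m³/s; ΣQ_DR = 290.0 m³/s.
V = ΣQ_DR · Δt = 290.0 × 3600 s = 1.044 × 10^6 m³.
Over A = 41 km², depth = V / A = 25.5 mm.

d ≈ 25.5 mm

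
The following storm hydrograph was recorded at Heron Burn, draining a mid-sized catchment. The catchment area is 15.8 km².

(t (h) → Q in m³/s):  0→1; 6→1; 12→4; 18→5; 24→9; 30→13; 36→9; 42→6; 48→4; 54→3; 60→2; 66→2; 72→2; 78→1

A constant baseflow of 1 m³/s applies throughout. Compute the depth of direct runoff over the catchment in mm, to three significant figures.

Direct runoff: 0.0, 0.0, 3.0, 4.0, 8.0, 12.0, 8.0, 5.0, 3.0, 2.0, 1.0, 1.0, 1.0, 0.0 m³/s; ΣQ_DR = 48.00 m³/s.
V = ΣQ_DR · Δt = 48.00 × 21600 s = 1.037 × 10^6 m³.
Over A = 15.8 km², depth = V / A = 65.6 mm.

d ≈ 65.6 mm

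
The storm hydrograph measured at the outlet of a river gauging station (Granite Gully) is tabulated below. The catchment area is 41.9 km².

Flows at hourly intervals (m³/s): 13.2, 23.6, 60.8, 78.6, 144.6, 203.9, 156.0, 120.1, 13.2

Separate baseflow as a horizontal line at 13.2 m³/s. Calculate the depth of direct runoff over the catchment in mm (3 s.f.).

Direct runoff: 0.0, 10.4, 47.6, 65.4, 131.4, 190.7, 142.8, 106.9, 0.0 m³/s; ΣQ_DR = 695.2 m³/s.
V = ΣQ_DR · Δt = 695.2 × 3600 s = 2.503 × 10^6 m³.
Over A = 41.9 km², depth = V / A = 59.7 mm.

d ≈ 59.7 mm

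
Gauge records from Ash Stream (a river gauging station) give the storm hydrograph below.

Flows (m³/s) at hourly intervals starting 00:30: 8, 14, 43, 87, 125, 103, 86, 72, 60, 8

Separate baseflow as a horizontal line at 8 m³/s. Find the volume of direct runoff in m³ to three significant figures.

Direct-runoff ordinates (Q − Q_b): 0.0, 6.0, 35.0, 79.0, 117.0, 95.0, 78.0, 64.0, 52.0, 0.0 m³/s.
ΣQ_DR = 526.0 m³/s.
With Δt = 1 h = 3600 s, V = ΣQ_DR · Δt = 526.0 × 3600 = 1.89 × 10^6 m³.

V ≈ 1.89 × 10^6 m³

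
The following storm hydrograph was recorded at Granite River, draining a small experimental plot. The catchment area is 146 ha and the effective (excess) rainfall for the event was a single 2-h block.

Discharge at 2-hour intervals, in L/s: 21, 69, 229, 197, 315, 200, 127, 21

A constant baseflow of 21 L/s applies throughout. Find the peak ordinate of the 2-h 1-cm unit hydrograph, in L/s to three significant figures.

Direct runoff: 0.0, 48.0, 208.0, 176.0, 294.0, 179.0, 106.0, 0.0 L/s; ΣQ_DR = 1011 L/s, peak = 294.0 L/s.
Runoff depth d = ΣQ_DR·Δt / A = 1011 × 7200 / (146 ha) = 4.986 mm.
The 1-cm UH is the DRH scaled by (10 mm)/d, so U_p = 294.0 × 10/4.986 = 590 L/s.

U_p ≈ 590 L/s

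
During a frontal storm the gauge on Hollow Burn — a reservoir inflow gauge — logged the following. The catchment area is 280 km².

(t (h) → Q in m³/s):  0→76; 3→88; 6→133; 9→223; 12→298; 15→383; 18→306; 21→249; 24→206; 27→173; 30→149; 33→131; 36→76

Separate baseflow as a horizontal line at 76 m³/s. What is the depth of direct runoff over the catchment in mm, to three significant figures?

d ≈ 58.0 mm

Direct runoff: 0.0, 12.0, 57.0, 147.0, 222.0, 307.0, 230.0, 173.0, 130.0, 97.0, 73.0, 55.0, 0.0 m³/s; ΣQ_DR = 1503 m³/s.
V = ΣQ_DR · Δt = 1503 × 10800 s = 1.623 × 10^7 m³.
Over A = 280 km², depth = V / A = 58.0 mm.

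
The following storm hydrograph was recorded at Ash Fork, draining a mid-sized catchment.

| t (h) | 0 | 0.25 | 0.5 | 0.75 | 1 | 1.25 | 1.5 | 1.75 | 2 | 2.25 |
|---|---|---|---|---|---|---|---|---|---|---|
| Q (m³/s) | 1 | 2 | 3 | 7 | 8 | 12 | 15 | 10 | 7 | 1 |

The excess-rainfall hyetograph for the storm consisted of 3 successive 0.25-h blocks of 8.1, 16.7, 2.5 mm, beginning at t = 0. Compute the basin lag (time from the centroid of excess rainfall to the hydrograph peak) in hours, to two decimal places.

t_L ≈ 1.18 h

Centroid of excess rainfall: t_c = Σ P_i·t̄_i / ΣP_i = 0.3237 h (block centres at 0.125, 0.375, 0.625 h).
Hydrograph peak occurs at t = 1.5 h, so basin lag t_L = 1.5 − 0.3237 = 1.18 h.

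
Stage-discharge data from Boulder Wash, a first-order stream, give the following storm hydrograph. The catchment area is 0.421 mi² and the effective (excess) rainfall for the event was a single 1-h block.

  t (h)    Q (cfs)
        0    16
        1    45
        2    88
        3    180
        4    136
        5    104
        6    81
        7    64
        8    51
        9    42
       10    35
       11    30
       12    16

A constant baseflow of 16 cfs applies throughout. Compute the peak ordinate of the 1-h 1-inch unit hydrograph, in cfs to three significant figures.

U_p ≈ 65.5 cfs

Direct runoff: 0.0, 29.0, 72.0, 164.0, 120.0, 88.0, 65.0, 48.0, 35.0, 26.0, 19.0, 14.0, 0.0 cfs; ΣQ_DR = 680.0 cfs, peak = 164.0 cfs.
Runoff depth d = ΣQ_DR·Δt / A = 680.0 × 3600 / (0.421 mi²) = 2.503 in.
The 1-inch UH is the DRH scaled by (1 in)/d, so U_p = 164.0 × 1/2.503 = 65.5 cfs.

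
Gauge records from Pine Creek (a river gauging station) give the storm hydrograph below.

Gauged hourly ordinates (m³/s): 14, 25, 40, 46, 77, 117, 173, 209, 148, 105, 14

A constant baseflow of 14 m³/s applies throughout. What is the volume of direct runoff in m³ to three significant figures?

Direct-runoff ordinates (Q − Q_b): 0.0, 11.0, 26.0, 32.0, 63.0, 103.0, 159.0, 195.0, 134.0, 91.0, 0.0 m³/s.
ΣQ_DR = 814.0 m³/s.
With Δt = 1 h = 3600 s, V = ΣQ_DR · Δt = 814.0 × 3600 = 2.93 × 10^6 m³.

V ≈ 2.93 × 10^6 m³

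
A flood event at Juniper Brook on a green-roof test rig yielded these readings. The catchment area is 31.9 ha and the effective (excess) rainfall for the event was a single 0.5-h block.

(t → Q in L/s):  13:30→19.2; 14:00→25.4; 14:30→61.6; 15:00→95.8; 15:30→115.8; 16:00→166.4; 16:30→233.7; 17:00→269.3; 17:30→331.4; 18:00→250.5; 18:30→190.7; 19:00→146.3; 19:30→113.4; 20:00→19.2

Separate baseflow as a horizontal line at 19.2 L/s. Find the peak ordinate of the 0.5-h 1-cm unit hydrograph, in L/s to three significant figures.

U_p ≈ 313 L/s

Direct runoff: 0.0, 6.2, 42.4, 76.6, 96.6, 147.2, 214.5, 250.1, 312.2, 231.3, 171.5, 127.1, 94.2, 0.0 L/s; ΣQ_DR = 1770 L/s, peak = 312.2 L/s.
Runoff depth d = ΣQ_DR·Δt / A = 1770 × 1800 / (31.9 ha) = 9.987 mm.
The 1-cm UH is the DRH scaled by (10 mm)/d, so U_p = 312.2 × 10/9.987 = 313 L/s.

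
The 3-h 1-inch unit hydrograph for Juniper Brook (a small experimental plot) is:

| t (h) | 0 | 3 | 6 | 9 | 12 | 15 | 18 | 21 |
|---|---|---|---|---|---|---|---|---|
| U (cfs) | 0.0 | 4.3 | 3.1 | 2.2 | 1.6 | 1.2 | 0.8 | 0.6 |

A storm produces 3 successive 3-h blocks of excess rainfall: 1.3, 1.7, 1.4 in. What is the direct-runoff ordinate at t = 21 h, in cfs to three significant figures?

By discrete convolution, Q_j = Σ (P_i / 1 in) · U_{j−i}.
At t = 21 h (j=7): Q = (1.3/1)·0.6 + (1.7/1)·0.8 + (1.4/1)·1.2 = 3.82 cfs.

Q ≈ 3.82 cfs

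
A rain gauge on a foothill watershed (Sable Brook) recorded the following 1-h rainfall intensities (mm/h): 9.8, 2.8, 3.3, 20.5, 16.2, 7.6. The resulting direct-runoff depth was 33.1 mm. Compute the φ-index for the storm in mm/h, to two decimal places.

φ ≈ 5.25 mm/h

Only the 4 blocks with intensity above φ contribute runoff: 9.8, 20.5, 16.2, 7.6 mm/h.
Σ(I−φ)·Δt = d  ⇒  (9.8+20.5+16.2+7.6 − 4φ)·1 = 33.1
φ = (54.10 − 33.1/1) / 4 = 5.25 mm/h.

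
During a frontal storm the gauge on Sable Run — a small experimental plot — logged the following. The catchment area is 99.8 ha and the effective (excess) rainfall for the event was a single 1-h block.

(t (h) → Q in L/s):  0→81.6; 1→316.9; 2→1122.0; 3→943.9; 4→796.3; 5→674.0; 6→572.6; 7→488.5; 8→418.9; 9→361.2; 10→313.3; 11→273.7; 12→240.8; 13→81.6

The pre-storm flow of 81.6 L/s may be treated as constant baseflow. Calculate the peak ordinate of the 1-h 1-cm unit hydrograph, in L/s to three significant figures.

Direct runoff: 0.0, 235.3, 1040.4, 862.3, 714.7, 592.4, 491.0, 406.9, 337.3, 279.6, 231.7, 192.1, 159.2, 0.0 L/s; ΣQ_DR = 5543 L/s, peak = 1040.4 L/s.
Runoff depth d = ΣQ_DR·Δt / A = 5543 × 3600 / (99.8 ha) = 19.99 mm.
The 1-cm UH is the DRH scaled by (10 mm)/d, so U_p = 1040.4 × 10/19.99 = 520 L/s.

U_p ≈ 520 L/s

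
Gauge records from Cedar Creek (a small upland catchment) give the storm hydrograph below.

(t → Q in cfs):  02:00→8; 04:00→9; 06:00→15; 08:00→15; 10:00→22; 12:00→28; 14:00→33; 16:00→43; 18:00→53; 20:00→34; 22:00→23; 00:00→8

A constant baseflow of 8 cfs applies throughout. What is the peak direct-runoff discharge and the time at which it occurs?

Q_p = 45.0 cfs at t = 18:00

Subtracting baseflow gives direct-runoff ordinates: 0.0, 1.0, 7.0, 7.0, 14.0, 20.0, 25.0, 35.0, 45.0, 26.0, 15.0, 0.0 cfs.
The maximum is 45.0 cfs, occurring at the reading for t = 18:00.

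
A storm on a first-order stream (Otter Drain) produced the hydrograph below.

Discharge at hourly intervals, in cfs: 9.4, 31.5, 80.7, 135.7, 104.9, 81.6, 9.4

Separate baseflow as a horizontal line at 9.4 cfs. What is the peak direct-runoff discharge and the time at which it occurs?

Subtracting baseflow gives direct-runoff ordinates: 0.0, 22.1, 71.3, 126.3, 95.5, 72.2, 0.0 cfs.
The maximum is 126.3 cfs, occurring at the reading for t = 3 h.

Q_p = 126.3 cfs at t = 3 h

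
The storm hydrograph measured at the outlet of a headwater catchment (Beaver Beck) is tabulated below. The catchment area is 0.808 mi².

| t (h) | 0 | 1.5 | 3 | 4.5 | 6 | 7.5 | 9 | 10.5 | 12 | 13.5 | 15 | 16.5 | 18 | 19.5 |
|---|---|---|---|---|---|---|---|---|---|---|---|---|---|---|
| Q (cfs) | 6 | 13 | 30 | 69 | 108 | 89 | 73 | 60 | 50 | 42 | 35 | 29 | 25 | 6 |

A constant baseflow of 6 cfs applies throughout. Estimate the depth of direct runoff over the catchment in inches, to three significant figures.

Direct runoff: 0.0, 7.0, 24.0, 63.0, 102.0, 83.0, 67.0, 54.0, 44.0, 36.0, 29.0, 23.0, 19.0, 0.0 cfs; ΣQ_DR = 551.0 cfs.
V = ΣQ_DR · Δt = 551.0 × 5400 s = 2.975 × 10^6 ft³.
Over A = 0.808 mi², depth = V / A = 1.59 in.

d ≈ 1.59 in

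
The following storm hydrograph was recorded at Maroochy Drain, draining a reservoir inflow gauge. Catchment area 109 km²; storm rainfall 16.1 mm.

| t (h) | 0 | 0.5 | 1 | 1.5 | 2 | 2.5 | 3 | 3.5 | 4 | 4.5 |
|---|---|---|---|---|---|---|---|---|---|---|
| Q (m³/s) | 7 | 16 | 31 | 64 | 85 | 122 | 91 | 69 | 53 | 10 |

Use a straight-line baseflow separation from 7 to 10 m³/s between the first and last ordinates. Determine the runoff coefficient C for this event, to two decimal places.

C ≈ 0.47

ΣQ_DR = 463.0 m³/s; V = ΣQ_DR·Δt = 8.334 × 10^5 m³.
Runoff depth d = V / A = 7.646 mm.
C = d / P = 7.646 / 16.1 = 0.47.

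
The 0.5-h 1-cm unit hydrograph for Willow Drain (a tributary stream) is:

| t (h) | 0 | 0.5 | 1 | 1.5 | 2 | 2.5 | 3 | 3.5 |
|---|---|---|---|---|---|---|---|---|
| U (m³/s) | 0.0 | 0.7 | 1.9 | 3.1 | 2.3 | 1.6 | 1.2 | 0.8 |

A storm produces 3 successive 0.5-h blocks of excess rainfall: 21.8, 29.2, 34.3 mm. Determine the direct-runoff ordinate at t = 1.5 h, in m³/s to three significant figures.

By discrete convolution, Q_j = Σ (P_i / 10 mm) · U_{j−i}.
At t = 1.5 h (j=3): Q = (21.8/10)·3.1 + (29.2/10)·1.9 + (34.3/10)·0.7 = 14.7 m³/s.

Q ≈ 14.7 m³/s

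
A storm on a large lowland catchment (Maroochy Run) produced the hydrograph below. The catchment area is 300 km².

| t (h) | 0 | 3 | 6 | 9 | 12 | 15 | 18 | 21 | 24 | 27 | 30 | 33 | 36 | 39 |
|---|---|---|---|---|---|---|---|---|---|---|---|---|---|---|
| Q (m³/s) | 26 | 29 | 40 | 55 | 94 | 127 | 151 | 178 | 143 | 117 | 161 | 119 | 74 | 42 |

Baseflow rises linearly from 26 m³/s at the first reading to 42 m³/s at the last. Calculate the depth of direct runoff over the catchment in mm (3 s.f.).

Direct runoff: 0.00, 1.77, 11.54, 25.31, 63.08, 94.85, 117.62, 143.38, 107.15, 79.92, 122.69, 79.46, 33.23, 0.00 m³/s; ΣQ_DR = 880.0 m³/s.
V = ΣQ_DR · Δt = 880.0 × 10800 s = 9.504 × 10^6 m³.
Over A = 300 km², depth = V / A = 31.7 mm.

d ≈ 31.7 mm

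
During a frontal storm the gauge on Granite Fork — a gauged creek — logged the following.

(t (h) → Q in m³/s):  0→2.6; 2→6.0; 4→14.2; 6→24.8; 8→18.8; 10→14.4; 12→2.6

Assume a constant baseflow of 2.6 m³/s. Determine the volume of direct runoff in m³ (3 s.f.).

Direct-runoff ordinates (Q − Q_b): 0.0, 3.4, 11.6, 22.2, 16.2, 11.8, 0.0 m³/s.
ΣQ_DR = 65.20 m³/s.
With Δt = 2 h = 7200 s, V = ΣQ_DR · Δt = 65.20 × 7200 = 4.69 × 10^5 m³.

V ≈ 4.69 × 10^5 m³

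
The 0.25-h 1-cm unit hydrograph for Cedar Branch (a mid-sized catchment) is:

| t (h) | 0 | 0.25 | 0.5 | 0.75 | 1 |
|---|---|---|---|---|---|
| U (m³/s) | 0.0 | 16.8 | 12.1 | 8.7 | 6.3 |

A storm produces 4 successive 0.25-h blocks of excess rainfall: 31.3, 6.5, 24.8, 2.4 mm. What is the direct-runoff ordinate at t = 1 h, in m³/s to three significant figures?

Q ≈ 59.4 m³/s

By discrete convolution, Q_j = Σ (P_i / 10 mm) · U_{j−i}.
At t = 1 h (j=4): Q = (31.3/10)·6.3 + (6.5/10)·8.7 + (24.8/10)·12.1 + (2.4/10)·16.8 = 59.4 m³/s.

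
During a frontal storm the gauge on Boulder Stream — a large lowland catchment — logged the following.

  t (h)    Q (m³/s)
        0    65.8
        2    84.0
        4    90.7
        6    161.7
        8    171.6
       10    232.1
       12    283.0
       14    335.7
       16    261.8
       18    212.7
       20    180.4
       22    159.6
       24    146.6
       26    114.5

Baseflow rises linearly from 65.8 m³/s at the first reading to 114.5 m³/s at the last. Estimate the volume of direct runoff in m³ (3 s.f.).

Direct-runoff ordinates (Q − Q_b): 0.00, 14.45, 17.41, 84.66, 90.82, 147.57, 194.72, 243.68, 166.03, 113.18, 77.14, 52.59, 35.85, 0.00 m³/s.
ΣQ_DR = 1238 m³/s.
With Δt = 2 h = 7200 s, V = ΣQ_DR · Δt = 1238 × 7200 = 8.91 × 10^6 m³.

V ≈ 8.91 × 10^6 m³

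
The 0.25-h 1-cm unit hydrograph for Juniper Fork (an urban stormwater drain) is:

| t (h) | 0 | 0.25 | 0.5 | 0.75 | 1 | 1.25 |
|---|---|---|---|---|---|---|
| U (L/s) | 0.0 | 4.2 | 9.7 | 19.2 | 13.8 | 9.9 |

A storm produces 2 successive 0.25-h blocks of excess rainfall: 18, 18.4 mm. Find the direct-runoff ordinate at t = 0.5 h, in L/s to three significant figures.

Q ≈ 25.2 L/s

By discrete convolution, Q_j = Σ (P_i / 10 mm) · U_{j−i}.
At t = 0.5 h (j=2): Q = (18/10)·9.7 + (18.4/10)·4.2 = 25.2 L/s.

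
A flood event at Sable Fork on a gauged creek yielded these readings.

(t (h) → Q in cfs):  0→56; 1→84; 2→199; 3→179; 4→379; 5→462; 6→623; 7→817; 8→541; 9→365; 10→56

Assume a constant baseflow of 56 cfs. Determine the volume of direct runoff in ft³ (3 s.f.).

V ≈ 1.13 × 10^7 ft³

Direct-runoff ordinates (Q − Q_b): 0.0, 28.0, 143.0, 123.0, 323.0, 406.0, 567.0, 761.0, 485.0, 309.0, 0.0 cfs.
ΣQ_DR = 3145 cfs.
With Δt = 1 h = 3600 s, V = ΣQ_DR · Δt = 3145 × 3600 = 1.13 × 10^7 ft³.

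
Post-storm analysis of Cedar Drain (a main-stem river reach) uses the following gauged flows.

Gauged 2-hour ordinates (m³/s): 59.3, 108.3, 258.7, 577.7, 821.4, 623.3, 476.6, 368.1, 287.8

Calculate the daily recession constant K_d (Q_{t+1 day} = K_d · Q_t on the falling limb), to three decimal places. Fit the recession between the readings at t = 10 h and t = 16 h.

Between t = 10 h and t = 16 h the flow falls from 623.3 to 287.8 m³/s over 3×2 h = 6 h.
Per-interval ratio K = (287.8/623.3)^(1/3) = 0.7729; K_d = K^(24/2) = 0.045.

K_d ≈ 0.045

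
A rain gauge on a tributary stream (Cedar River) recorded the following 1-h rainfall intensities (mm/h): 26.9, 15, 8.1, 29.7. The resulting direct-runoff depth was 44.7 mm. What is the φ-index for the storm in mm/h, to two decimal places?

φ ≈ 8.97 mm/h

Only the 3 blocks with intensity above φ contribute runoff: 26.9, 15, 29.7 mm/h.
Σ(I−φ)·Δt = d  ⇒  (26.9+15+29.7 − 3φ)·1 = 44.7
φ = (71.60 − 44.7/1) / 3 = 8.97 mm/h.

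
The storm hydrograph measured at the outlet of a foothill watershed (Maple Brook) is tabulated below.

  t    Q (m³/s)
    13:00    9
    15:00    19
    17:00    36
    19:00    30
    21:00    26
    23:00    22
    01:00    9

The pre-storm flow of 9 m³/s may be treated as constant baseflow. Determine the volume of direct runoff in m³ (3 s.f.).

Direct-runoff ordinates (Q − Q_b): 0.0, 10.0, 27.0, 21.0, 17.0, 13.0, 0.0 m³/s.
ΣQ_DR = 88.00 m³/s.
With Δt = 2 h = 7200 s, V = ΣQ_DR · Δt = 88.00 × 7200 = 6.34 × 10^5 m³.

V ≈ 6.34 × 10^5 m³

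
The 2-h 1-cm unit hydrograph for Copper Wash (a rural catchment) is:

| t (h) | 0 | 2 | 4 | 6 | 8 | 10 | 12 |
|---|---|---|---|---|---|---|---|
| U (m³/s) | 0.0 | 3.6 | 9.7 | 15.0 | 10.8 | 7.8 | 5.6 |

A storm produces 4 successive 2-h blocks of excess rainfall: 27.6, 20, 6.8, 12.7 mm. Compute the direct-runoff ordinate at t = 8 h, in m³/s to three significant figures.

Q ≈ 71.0 m³/s

By discrete convolution, Q_j = Σ (P_i / 10 mm) · U_{j−i}.
At t = 8 h (j=4): Q = (27.6/10)·10.8 + (20/10)·15.0 + (6.8/10)·9.7 + (12.7/10)·3.6 = 71.0 m³/s.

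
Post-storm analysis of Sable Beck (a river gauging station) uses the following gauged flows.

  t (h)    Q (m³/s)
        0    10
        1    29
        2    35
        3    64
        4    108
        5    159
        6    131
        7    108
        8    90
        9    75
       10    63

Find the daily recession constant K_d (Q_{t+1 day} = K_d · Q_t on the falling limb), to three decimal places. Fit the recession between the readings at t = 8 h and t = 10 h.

Between t = 8 h and t = 10 h the flow falls from 90 to 63 m³/s over 2×1 h = 2 h.
Per-interval ratio K = (63/90)^(1/2) = 0.8367; K_d = K^(24/1) = 0.014.

K_d ≈ 0.014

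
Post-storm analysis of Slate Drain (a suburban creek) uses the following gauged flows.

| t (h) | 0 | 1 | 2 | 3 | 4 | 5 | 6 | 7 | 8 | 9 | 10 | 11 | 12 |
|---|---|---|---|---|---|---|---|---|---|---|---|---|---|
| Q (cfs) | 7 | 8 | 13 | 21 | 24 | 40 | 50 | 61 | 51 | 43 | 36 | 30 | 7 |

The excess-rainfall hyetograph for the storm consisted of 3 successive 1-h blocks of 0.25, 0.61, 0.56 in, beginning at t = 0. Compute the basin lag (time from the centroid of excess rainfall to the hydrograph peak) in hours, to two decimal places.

Centroid of excess rainfall: t_c = Σ P_i·t̄_i / ΣP_i = 1.7183 h (block centres at 0.5, 1.5, 2.5 h).
Hydrograph peak occurs at t = 7 h, so basin lag t_L = 7 − 1.7183 = 5.28 h.

t_L ≈ 5.28 h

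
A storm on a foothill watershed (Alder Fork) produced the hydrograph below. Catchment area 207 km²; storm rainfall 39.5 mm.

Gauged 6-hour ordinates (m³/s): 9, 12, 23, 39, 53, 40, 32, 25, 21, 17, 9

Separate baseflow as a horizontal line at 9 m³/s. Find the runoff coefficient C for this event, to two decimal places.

ΣQ_DR = 181.0 m³/s; V = ΣQ_DR·Δt = 3.910 × 10^6 m³.
Runoff depth d = V / A = 18.89 mm.
C = d / P = 18.89 / 39.5 = 0.48.

C ≈ 0.48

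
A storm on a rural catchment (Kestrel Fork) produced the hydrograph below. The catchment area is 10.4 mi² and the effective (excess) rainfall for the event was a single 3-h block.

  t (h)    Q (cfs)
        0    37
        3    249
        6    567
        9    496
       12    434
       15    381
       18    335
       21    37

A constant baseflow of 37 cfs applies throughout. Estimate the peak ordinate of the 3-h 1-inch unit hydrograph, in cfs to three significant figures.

Direct runoff: 0.0, 212.0, 530.0, 459.0, 397.0, 344.0, 298.0, 0.0 cfs; ΣQ_DR = 2240 cfs, peak = 530.0 cfs.
Runoff depth d = ΣQ_DR·Δt / A = 2240 × 10800 / (10.4 mi²) = 1.001 in.
The 1-inch UH is the DRH scaled by (1 in)/d, so U_p = 530.0 × 1/1.001 = 529 cfs.

U_p ≈ 529 cfs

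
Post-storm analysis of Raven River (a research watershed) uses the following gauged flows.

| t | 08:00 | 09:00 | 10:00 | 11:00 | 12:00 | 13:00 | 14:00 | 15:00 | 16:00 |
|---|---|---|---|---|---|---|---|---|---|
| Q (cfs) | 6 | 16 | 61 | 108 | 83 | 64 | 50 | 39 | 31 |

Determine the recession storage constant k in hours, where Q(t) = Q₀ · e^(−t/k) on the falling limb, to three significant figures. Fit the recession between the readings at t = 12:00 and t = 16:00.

k ≈ 4.06 h

On the falling limb, Q drops from 83 to 31 cfs between t = 12:00 and t = 16:00 (Δt = 4 h).
k = −Δt / ln(Q₂/Q₁) = −4 / ln(31/83) = 4.06 h.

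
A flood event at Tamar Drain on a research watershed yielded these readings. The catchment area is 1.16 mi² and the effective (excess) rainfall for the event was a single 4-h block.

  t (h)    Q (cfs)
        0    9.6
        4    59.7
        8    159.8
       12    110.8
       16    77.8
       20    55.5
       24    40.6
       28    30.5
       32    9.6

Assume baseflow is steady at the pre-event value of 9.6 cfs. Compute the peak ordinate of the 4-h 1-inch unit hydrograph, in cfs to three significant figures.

U_p ≈ 60.1 cfs

Direct runoff: 0.0, 50.1, 150.2, 101.2, 68.2, 45.9, 31.0, 20.9, 0.0 cfs; ΣQ_DR = 467.5 cfs, peak = 150.2 cfs.
Runoff depth d = ΣQ_DR·Δt / A = 467.5 × 14400 / (1.16 mi²) = 2.498 in.
The 1-inch UH is the DRH scaled by (1 in)/d, so U_p = 150.2 × 1/2.498 = 60.1 cfs.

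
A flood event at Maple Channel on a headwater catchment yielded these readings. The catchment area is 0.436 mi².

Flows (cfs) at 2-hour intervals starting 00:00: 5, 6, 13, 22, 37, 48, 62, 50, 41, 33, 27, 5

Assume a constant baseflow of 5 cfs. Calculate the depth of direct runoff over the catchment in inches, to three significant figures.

d ≈ 2.05 in

Direct runoff: 0.0, 1.0, 8.0, 17.0, 32.0, 43.0, 57.0, 45.0, 36.0, 28.0, 22.0, 0.0 cfs; ΣQ_DR = 289.0 cfs.
V = ΣQ_DR · Δt = 289.0 × 7200 s = 2.081 × 10^6 ft³.
Over A = 0.436 mi², depth = V / A = 2.05 in.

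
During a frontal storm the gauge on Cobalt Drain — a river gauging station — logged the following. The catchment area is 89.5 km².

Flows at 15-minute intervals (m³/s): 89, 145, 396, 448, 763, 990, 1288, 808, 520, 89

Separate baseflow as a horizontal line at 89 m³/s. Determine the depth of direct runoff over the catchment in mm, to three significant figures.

Direct runoff: 0.0, 56.0, 307.0, 359.0, 674.0, 901.0, 1199.0, 719.0, 431.0, 0.0 m³/s; ΣQ_DR = 4646 m³/s.
V = ΣQ_DR · Δt = 4646 × 900 s = 4.181 × 10^6 m³.
Over A = 89.5 km², depth = V / A = 46.7 mm.

d ≈ 46.7 mm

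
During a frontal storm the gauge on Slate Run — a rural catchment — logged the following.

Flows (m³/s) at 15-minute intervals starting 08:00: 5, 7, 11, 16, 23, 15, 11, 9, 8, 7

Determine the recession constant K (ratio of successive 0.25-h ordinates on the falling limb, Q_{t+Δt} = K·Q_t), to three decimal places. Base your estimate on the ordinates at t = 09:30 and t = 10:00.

Using the recession-limb readings at t = 09:30 and t = 10:00: Q falls from 11 to 8 m³/s over 2 intervals.
K = (Q₂/Q₁)^(1/2) = (8/11)^(1/2) = 0.853.

K ≈ 0.853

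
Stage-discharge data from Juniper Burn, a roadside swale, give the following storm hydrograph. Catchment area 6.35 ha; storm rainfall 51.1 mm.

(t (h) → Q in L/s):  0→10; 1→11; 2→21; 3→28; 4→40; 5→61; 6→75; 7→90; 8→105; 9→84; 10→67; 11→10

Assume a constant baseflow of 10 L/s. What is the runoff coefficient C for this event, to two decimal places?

C ≈ 0.53

ΣQ_DR = 482.0 L/s; V = ΣQ_DR·Δt = 1.735 × 10^6 L.
Runoff depth d = V / A = 27.33 mm.
C = d / P = 27.33 / 51.1 = 0.53.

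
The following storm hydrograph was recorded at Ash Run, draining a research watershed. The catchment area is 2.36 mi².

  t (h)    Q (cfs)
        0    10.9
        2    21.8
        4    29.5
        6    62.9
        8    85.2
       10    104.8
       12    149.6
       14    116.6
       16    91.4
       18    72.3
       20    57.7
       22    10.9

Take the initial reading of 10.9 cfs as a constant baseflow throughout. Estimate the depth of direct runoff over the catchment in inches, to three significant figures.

Direct runoff: 0.0, 10.9, 18.6, 52.0, 74.3, 93.9, 138.7, 105.7, 80.5, 61.4, 46.8, 0.0 cfs; ΣQ_DR = 682.8 cfs.
V = ΣQ_DR · Δt = 682.8 × 7200 s = 4.916 × 10^6 ft³.
Over A = 2.36 mi², depth = V / A = 0.897 in.

d ≈ 0.897 in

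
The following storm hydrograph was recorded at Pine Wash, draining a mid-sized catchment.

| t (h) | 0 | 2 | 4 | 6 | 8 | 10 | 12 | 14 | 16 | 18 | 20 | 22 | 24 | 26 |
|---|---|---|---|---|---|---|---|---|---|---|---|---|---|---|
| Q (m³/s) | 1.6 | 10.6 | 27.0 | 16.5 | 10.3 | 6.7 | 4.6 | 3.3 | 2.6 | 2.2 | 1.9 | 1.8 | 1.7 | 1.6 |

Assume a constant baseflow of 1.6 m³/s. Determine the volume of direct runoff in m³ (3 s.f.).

Direct-runoff ordinates (Q − Q_b): 0.0, 9.0, 25.4, 14.9, 8.7, 5.1, 3.0, 1.7, 1.0, 0.6, 0.3, 0.2, 0.1, 0.0 m³/s.
ΣQ_DR = 70.00 m³/s.
With Δt = 2 h = 7200 s, V = ΣQ_DR · Δt = 70.00 × 7200 = 5.04 × 10^5 m³.

V ≈ 5.04 × 10^5 m³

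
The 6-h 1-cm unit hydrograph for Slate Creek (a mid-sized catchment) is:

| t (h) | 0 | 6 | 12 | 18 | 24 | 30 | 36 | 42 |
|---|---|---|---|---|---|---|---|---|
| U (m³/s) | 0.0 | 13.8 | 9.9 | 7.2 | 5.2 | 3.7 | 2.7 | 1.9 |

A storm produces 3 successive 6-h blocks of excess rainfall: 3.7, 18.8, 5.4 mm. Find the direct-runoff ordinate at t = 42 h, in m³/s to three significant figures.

Q ≈ 7.78 m³/s

By discrete convolution, Q_j = Σ (P_i / 10 mm) · U_{j−i}.
At t = 42 h (j=7): Q = (3.7/10)·1.9 + (18.8/10)·2.7 + (5.4/10)·3.7 = 7.78 m³/s.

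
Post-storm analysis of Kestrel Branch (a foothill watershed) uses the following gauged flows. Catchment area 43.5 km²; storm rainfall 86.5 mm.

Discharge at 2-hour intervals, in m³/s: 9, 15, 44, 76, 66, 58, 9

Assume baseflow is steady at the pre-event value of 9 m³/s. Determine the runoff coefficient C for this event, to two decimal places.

ΣQ_DR = 214.0 m³/s; V = ΣQ_DR·Δt = 1.541 × 10^6 m³.
Runoff depth d = V / A = 35.42 mm.
C = d / P = 35.42 / 86.5 = 0.41.

C ≈ 0.41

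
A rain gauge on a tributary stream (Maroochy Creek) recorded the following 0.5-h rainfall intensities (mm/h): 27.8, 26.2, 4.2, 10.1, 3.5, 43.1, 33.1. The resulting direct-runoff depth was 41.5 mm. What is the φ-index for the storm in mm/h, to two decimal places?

Only the 4 blocks with intensity above φ contribute runoff: 27.8, 26.2, 43.1, 33.1 mm/h.
Σ(I−φ)·Δt = d  ⇒  (27.8+26.2+43.1+33.1 − 4φ)·0.5 = 41.5
φ = (130.2 − 41.5/0.5) / 4 = 11.80 mm/h.

φ ≈ 11.80 mm/h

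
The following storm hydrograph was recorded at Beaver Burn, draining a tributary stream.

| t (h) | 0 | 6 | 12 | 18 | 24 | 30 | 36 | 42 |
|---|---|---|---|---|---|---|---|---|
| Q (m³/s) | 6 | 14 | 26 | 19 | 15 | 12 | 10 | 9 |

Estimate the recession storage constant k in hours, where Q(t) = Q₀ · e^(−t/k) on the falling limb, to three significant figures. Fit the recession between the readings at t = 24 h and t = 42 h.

k ≈ 35.2 h

On the falling limb, Q drops from 15 to 9 m³/s between t = 24 h and t = 42 h (Δt = 18 h).
k = −Δt / ln(Q₂/Q₁) = −18 / ln(9/15) = 35.2 h.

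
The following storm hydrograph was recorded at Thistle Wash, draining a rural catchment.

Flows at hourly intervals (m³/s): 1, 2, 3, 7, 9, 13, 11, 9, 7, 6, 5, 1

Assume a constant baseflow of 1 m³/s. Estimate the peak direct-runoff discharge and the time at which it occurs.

Q_p = 12.0 m³/s at t = 5 h

Subtracting baseflow gives direct-runoff ordinates: 0.0, 1.0, 2.0, 6.0, 8.0, 12.0, 10.0, 8.0, 6.0, 5.0, 4.0, 0.0 m³/s.
The maximum is 12.0 m³/s, occurring at the reading for t = 5 h.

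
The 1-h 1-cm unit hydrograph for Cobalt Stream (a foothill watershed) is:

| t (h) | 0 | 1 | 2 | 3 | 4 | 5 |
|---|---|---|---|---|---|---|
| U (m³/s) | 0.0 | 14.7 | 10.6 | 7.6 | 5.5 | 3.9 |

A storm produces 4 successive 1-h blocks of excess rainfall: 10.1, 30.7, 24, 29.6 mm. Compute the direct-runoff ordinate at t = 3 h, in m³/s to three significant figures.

By discrete convolution, Q_j = Σ (P_i / 10 mm) · U_{j−i}.
At t = 3 h (j=3): Q = (10.1/10)·7.6 + (30.7/10)·10.6 + (24/10)·14.7 + (29.6/10)·0.0 = 75.5 m³/s.

Q ≈ 75.5 m³/s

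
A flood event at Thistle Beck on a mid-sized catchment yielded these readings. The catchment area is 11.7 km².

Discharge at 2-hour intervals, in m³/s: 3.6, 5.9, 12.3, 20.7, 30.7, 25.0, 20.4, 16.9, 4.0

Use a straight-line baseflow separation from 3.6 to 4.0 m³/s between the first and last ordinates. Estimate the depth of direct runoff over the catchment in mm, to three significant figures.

Direct runoff: 0.00, 2.25, 8.60, 16.95, 26.90, 21.15, 16.50, 12.95, 0.00 m³/s; ΣQ_DR = 105.3 m³/s.
V = ΣQ_DR · Δt = 105.3 × 7200 s = 7.582 × 10^5 m³.
Over A = 11.7 km², depth = V / A = 64.8 mm.

d ≈ 64.8 mm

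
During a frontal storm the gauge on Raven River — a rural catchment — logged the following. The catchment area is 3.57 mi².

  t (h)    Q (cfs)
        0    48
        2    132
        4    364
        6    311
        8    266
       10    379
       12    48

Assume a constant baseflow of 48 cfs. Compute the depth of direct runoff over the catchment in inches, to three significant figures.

d ≈ 1.05 in

Direct runoff: 0.0, 84.0, 316.0, 263.0, 218.0, 331.0, 0.0 cfs; ΣQ_DR = 1212 cfs.
V = ΣQ_DR · Δt = 1212 × 7200 s = 8.726 × 10^6 ft³.
Over A = 3.57 mi², depth = V / A = 1.05 in.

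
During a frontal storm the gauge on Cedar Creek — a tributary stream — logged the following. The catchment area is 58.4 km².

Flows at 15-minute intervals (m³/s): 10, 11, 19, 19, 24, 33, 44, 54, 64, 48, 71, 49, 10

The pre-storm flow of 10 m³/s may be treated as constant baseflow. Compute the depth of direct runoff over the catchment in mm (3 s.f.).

Direct runoff: 0.0, 1.0, 9.0, 9.0, 14.0, 23.0, 34.0, 44.0, 54.0, 38.0, 61.0, 39.0, 0.0 m³/s; ΣQ_DR = 326.0 m³/s.
V = ΣQ_DR · Δt = 326.0 × 900 s = 2.934 × 10^5 m³.
Over A = 58.4 km², depth = V / A = 5.02 mm.

d ≈ 5.02 mm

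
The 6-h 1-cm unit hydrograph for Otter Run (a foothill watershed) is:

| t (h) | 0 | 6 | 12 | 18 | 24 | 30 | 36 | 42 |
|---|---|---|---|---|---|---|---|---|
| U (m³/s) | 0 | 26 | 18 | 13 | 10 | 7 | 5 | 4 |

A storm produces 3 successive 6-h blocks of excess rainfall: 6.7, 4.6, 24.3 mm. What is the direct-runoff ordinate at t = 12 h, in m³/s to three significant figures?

Q ≈ 24.0 m³/s

By discrete convolution, Q_j = Σ (P_i / 10 mm) · U_{j−i}.
At t = 12 h (j=2): Q = (6.7/10)·18 + (4.6/10)·26 + (24.3/10)·0 = 24.0 m³/s.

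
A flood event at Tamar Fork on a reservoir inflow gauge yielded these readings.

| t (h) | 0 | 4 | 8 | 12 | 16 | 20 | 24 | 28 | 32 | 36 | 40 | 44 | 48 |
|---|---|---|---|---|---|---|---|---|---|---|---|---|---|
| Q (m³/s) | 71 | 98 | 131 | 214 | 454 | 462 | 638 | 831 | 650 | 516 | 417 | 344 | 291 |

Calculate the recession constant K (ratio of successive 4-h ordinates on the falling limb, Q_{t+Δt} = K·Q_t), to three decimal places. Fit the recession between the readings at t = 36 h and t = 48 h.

K ≈ 0.826

Using the recession-limb readings at t = 36 h and t = 48 h: Q falls from 516 to 291 m³/s over 3 intervals.
K = (Q₂/Q₁)^(1/3) = (291/516)^(1/3) = 0.826.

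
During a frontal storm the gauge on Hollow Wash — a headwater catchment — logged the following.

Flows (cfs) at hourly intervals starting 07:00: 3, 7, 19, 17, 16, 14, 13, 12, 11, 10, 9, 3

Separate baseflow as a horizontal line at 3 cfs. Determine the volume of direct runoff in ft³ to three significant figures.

Direct-runoff ordinates (Q − Q_b): 0.0, 4.0, 16.0, 14.0, 13.0, 11.0, 10.0, 9.0, 8.0, 7.0, 6.0, 0.0 cfs.
ΣQ_DR = 98.00 cfs.
With Δt = 1 h = 3600 s, V = ΣQ_DR · Δt = 98.00 × 3600 = 3.53 × 10^5 ft³.

V ≈ 3.53 × 10^5 ft³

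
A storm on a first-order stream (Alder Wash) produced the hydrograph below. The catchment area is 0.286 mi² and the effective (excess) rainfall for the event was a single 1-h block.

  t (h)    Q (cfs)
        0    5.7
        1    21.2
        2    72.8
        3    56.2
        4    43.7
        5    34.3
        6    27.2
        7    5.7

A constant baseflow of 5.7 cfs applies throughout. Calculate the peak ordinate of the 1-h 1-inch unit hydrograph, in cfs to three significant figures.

Direct runoff: 0.0, 15.5, 67.1, 50.5, 38.0, 28.6, 21.5, 0.0 cfs; ΣQ_DR = 221.2 cfs, peak = 67.1 cfs.
Runoff depth d = ΣQ_DR·Δt / A = 221.2 × 3600 / (0.286 mi²) = 1.198 in.
The 1-inch UH is the DRH scaled by (1 in)/d, so U_p = 67.1 × 1/1.198 = 56.0 cfs.

U_p ≈ 56.0 cfs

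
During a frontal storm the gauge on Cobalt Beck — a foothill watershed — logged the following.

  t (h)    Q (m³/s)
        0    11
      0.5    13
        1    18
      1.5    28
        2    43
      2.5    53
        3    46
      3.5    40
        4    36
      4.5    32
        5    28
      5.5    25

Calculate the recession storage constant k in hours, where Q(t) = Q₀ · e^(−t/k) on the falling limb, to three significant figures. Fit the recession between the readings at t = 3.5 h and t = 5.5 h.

k ≈ 4.26 h

On the falling limb, Q drops from 40 to 25 m³/s between t = 3.5 h and t = 5.5 h (Δt = 2 h).
k = −Δt / ln(Q₂/Q₁) = −2 / ln(25/40) = 4.26 h.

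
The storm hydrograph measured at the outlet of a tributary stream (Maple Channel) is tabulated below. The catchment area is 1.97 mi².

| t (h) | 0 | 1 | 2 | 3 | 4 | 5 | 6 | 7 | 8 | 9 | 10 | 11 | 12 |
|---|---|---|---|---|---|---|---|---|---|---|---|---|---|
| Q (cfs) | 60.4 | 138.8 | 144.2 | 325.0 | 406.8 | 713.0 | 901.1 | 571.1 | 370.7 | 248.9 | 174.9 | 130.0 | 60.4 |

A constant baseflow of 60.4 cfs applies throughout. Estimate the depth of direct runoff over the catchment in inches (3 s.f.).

Direct runoff: 0.0, 78.4, 83.8, 264.6, 346.4, 652.6, 840.7, 510.7, 310.3, 188.5, 114.5, 69.6, 0.0 cfs; ΣQ_DR = 3460 cfs.
V = ΣQ_DR · Δt = 3460 × 3600 s = 1.246 × 10^7 ft³.
Over A = 1.97 mi², depth = V / A = 2.72 in.

d ≈ 2.72 in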